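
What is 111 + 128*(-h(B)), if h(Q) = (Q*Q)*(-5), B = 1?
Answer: 751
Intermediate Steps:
h(Q) = -5*Q**2 (h(Q) = Q**2*(-5) = -5*Q**2)
111 + 128*(-h(B)) = 111 + 128*(-(-5)*1**2) = 111 + 128*(-(-5)) = 111 + 128*(-1*(-5)) = 111 + 128*5 = 111 + 640 = 751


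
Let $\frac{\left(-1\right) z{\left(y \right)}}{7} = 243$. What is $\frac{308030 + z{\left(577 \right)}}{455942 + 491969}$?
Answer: $\frac{306329}{947911} \approx 0.32316$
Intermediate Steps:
$z{\left(y \right)} = -1701$ ($z{\left(y \right)} = \left(-7\right) 243 = -1701$)
$\frac{308030 + z{\left(577 \right)}}{455942 + 491969} = \frac{308030 - 1701}{455942 + 491969} = \frac{306329}{947911}$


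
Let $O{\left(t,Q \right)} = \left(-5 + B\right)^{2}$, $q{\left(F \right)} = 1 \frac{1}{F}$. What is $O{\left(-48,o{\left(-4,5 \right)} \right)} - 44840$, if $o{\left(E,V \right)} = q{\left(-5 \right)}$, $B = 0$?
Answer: $-44815$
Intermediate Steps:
$q{\left(F \right)} = \frac{1}{F}$
$o{\left(E,V \right)} = - \frac{1}{5}$ ($o{\left(E,V \right)} = \frac{1}{-5} = - \frac{1}{5}$)
$O{\left(t,Q \right)} = 25$ ($O{\left(t,Q \right)} = \left(-5 + 0\right)^{2} = \left(-5\right)^{2} = 25$)
$O{\left(-48,o{\left(-4,5 \right)} \right)} - 44840 = 25 - 44840 = -44815$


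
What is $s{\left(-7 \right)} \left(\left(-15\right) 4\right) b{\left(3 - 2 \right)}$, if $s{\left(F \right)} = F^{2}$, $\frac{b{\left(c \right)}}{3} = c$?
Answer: $-8820$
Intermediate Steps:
$b{\left(c \right)} = 3 c$
$s{\left(-7 \right)} \left(\left(-15\right) 4\right) b{\left(3 - 2 \right)} = \left(-7\right)^{2} \left(\left(-15\right) 4\right) 3 \left(3 - 2\right) = 49 \left(-60\right) 3 \cdot 1 = \left(-2940\right) 3 = -8820$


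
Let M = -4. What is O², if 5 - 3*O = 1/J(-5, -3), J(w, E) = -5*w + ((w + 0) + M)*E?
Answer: 67081/24336 ≈ 2.7565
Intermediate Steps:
J(w, E) = -5*w + E*(-4 + w) (J(w, E) = -5*w + ((w + 0) - 4)*E = -5*w + (w - 4)*E = -5*w + (-4 + w)*E = -5*w + E*(-4 + w))
O = 259/156 (O = 5/3 - 1/(3*(-5*(-5) - 4*(-3) - 3*(-5))) = 5/3 - 1/(3*(25 + 12 + 15)) = 5/3 - ⅓/52 = 5/3 - ⅓*1/52 = 5/3 - 1/156 = 259/156 ≈ 1.6603)
O² = (259/156)² = 67081/24336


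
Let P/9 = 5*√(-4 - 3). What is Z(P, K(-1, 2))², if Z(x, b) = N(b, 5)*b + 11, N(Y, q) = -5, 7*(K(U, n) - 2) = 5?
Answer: 324/49 ≈ 6.6122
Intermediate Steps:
K(U, n) = 19/7 (K(U, n) = 2 + (⅐)*5 = 2 + 5/7 = 19/7)
P = 45*I*√7 (P = 9*(5*√(-4 - 3)) = 9*(5*√(-7)) = 9*(5*(I*√7)) = 9*(5*I*√7) = 45*I*√7 ≈ 119.06*I)
Z(x, b) = 11 - 5*b (Z(x, b) = -5*b + 11 = 11 - 5*b)
Z(P, K(-1, 2))² = (11 - 5*19/7)² = (11 - 95/7)² = (-18/7)² = 324/49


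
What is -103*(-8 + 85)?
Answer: -7931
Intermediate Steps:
-103*(-8 + 85) = -103*77 = -1*7931 = -7931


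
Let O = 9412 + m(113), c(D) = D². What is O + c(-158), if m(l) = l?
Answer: 34489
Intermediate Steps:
O = 9525 (O = 9412 + 113 = 9525)
O + c(-158) = 9525 + (-158)² = 9525 + 24964 = 34489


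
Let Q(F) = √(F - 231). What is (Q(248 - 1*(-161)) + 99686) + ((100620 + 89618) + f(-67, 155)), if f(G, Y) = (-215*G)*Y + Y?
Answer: 2522854 + √178 ≈ 2.5229e+6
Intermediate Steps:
f(G, Y) = Y - 215*G*Y (f(G, Y) = -215*G*Y + Y = Y - 215*G*Y)
Q(F) = √(-231 + F)
(Q(248 - 1*(-161)) + 99686) + ((100620 + 89618) + f(-67, 155)) = (√(-231 + (248 - 1*(-161))) + 99686) + ((100620 + 89618) + 155*(1 - 215*(-67))) = (√(-231 + (248 + 161)) + 99686) + (190238 + 155*(1 + 14405)) = (√(-231 + 409) + 99686) + (190238 + 155*14406) = (√178 + 99686) + (190238 + 2232930) = (99686 + √178) + 2423168 = 2522854 + √178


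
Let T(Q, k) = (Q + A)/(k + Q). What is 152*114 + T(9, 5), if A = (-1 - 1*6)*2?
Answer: 242587/14 ≈ 17328.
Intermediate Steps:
A = -14 (A = (-1 - 6)*2 = -7*2 = -14)
T(Q, k) = (-14 + Q)/(Q + k) (T(Q, k) = (Q - 14)/(k + Q) = (-14 + Q)/(Q + k))
152*114 + T(9, 5) = 152*114 + (-14 + 9)/(9 + 5) = 17328 - 5/14 = 242587/14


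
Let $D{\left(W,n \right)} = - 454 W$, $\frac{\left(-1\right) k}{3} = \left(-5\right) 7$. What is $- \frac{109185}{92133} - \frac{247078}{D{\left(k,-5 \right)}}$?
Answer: $\frac{11212764}{2804585} \approx 3.998$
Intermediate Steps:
$k = 105$ ($k = - 3 \left(\left(-5\right) 7\right) = \left(-3\right) \left(-35\right) = 105$)
$- \frac{109185}{92133} - \frac{247078}{D{\left(k,-5 \right)}} = - \frac{109185}{92133} - \frac{247078}{\left(-454\right) 105} = \left(-109185\right) \frac{1}{92133} - \frac{247078}{-47670} = - \frac{1255}{1059} - - \frac{123539}{23835} = - \frac{1255}{1059} + \frac{123539}{23835} = \frac{11212764}{2804585}$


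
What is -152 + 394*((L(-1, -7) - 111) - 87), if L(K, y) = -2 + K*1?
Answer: -79346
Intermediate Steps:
L(K, y) = -2 + K
-152 + 394*((L(-1, -7) - 111) - 87) = -152 + 394*(((-2 - 1) - 111) - 87) = -152 + 394*((-3 - 111) - 87) = -152 + 394*(-114 - 87) = -152 + 394*(-201) = -152 - 79194 = -79346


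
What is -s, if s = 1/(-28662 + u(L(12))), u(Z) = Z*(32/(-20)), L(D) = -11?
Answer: 5/143222 ≈ 3.4911e-5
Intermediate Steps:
u(Z) = -8*Z/5 (u(Z) = Z*(32*(-1/20)) = Z*(-8/5) = -8*Z/5)
s = -5/143222 (s = 1/(-28662 - 8/5*(-11)) = 1/(-28662 + 88/5) = 1/(-143222/5) = -5/143222 ≈ -3.4911e-5)
-s = -1*(-5/143222) = 5/143222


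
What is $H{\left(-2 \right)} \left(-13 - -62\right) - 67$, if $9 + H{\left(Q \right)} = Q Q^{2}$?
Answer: $-900$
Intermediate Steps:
$H{\left(Q \right)} = -9 + Q^{3}$ ($H{\left(Q \right)} = -9 + Q Q^{2} = -9 + Q^{3}$)
$H{\left(-2 \right)} \left(-13 - -62\right) - 67 = \left(-9 + \left(-2\right)^{3}\right) \left(-13 - -62\right) - 67 = \left(-9 - 8\right) \left(-13 + 62\right) - 67 = \left(-17\right) 49 - 67 = -833 - 67 = -900$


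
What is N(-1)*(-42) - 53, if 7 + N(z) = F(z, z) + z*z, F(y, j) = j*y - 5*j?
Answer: -53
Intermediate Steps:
F(y, j) = -5*j + j*y
N(z) = -7 + z**2 + z*(-5 + z) (N(z) = -7 + (z*(-5 + z) + z*z) = -7 + (z*(-5 + z) + z**2) = -7 + (z**2 + z*(-5 + z)) = -7 + z**2 + z*(-5 + z))
N(-1)*(-42) - 53 = (-7 + (-1)**2 - (-5 - 1))*(-42) - 53 = (-7 + 1 - 1*(-6))*(-42) - 53 = (-7 + 1 + 6)*(-42) - 53 = 0*(-42) - 53 = 0 - 53 = -53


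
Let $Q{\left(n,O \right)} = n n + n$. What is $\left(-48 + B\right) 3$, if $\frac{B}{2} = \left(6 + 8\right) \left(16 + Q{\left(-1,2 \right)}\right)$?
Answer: $1200$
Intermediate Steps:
$Q{\left(n,O \right)} = n + n^{2}$ ($Q{\left(n,O \right)} = n^{2} + n = n + n^{2}$)
$B = 448$ ($B = 2 \left(6 + 8\right) \left(16 - \left(1 - 1\right)\right) = 2 \cdot 14 \left(16 - 0\right) = 2 \cdot 14 \left(16 + 0\right) = 2 \cdot 14 \cdot 16 = 2 \cdot 224 = 448$)
$\left(-48 + B\right) 3 = \left(-48 + 448\right) 3 = 400 \cdot 3 = 1200$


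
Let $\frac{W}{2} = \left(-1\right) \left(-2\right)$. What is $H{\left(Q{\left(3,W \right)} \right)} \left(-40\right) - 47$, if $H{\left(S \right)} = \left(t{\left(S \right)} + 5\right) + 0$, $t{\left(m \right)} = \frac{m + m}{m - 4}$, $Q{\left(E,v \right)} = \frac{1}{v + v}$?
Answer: $- \frac{7577}{31} \approx -244.42$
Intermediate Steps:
$W = 4$ ($W = 2 \left(\left(-1\right) \left(-2\right)\right) = 2 \cdot 2 = 4$)
$Q{\left(E,v \right)} = \frac{1}{2 v}$
$t{\left(m \right)} = \frac{2 m}{-4 + m}$
$H{\left(S \right)} = 5 + \frac{2 S}{-4 + S}$ ($H{\left(S \right)} = \left(\frac{2 S}{-4 + S} + 5\right) + 0 = \left(5 + \frac{2 S}{-4 + S}\right) + 0 = 5 + \frac{2 S}{-4 + S}$)
$H{\left(Q{\left(3,W \right)} \right)} \left(-40\right) - 47 = \frac{-20 + 7 \frac{1}{2 \cdot 4}}{-4 + \frac{1}{2 \cdot 4}} \left(-40\right) - 47 = \frac{-20 + 7 \cdot \frac{1}{2} \cdot \frac{1}{4}}{-4 + \frac{1}{2} \cdot \frac{1}{4}} \left(-40\right) - 47 = \frac{-20 + 7 \cdot \frac{1}{8}}{-4 + \frac{1}{8}} \left(-40\right) - 47 = \frac{-20 + \frac{7}{8}}{- \frac{31}{8}} \left(-40\right) - 47 = \left(- \frac{8}{31}\right) \left(- \frac{153}{8}\right) \left(-40\right) - 47 = \frac{153}{31} \left(-40\right) - 47 = - \frac{6120}{31} - 47 = - \frac{7577}{31}$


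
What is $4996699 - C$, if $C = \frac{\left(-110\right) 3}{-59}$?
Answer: $\frac{294804911}{59} \approx 4.9967 \cdot 10^{6}$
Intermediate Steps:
$C = \frac{330}{59}$ ($C = \left(-330\right) \left(- \frac{1}{59}\right) = \frac{330}{59} \approx 5.5932$)
$4996699 - C = 4996699 - \frac{330}{59} = \frac{294804911}{59}$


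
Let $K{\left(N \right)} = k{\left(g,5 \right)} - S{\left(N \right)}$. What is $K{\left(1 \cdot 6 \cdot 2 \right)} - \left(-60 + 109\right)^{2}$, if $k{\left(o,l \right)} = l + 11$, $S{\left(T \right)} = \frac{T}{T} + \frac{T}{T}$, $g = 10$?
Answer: $-2387$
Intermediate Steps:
$S{\left(T \right)} = 2$ ($S{\left(T \right)} = 1 + 1 = 2$)
$k{\left(o,l \right)} = 11 + l$
$K{\left(N \right)} = 14$ ($K{\left(N \right)} = \left(11 + 5\right) - 2 = 16 - 2 = 14$)
$K{\left(1 \cdot 6 \cdot 2 \right)} - \left(-60 + 109\right)^{2} = 14 - \left(-60 + 109\right)^{2} = 14 - 49^{2} = 14 - 2401 = -2387$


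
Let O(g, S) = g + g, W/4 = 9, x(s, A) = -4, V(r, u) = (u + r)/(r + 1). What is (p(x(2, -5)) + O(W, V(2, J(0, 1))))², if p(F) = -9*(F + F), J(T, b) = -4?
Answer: 20736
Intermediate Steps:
V(r, u) = (r + u)/(1 + r)
W = 36 (W = 4*9 = 36)
O(g, S) = 2*g
p(F) = -18*F
(p(x(2, -5)) + O(W, V(2, J(0, 1))))² = (-18*(-4) + 2*36)² = (72 + 72)² = 144² = 20736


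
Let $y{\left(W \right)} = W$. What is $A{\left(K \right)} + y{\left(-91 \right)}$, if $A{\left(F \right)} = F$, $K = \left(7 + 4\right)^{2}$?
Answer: $30$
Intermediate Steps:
$K = 121$ ($K = 11^{2} = 121$)
$A{\left(K \right)} + y{\left(-91 \right)} = 121 - 91 = 30$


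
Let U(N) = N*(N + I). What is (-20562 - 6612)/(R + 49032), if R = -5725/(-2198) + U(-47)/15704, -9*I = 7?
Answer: -2110445122968/3808241112769 ≈ -0.55418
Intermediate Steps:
I = -7/9 (I = -⅑*7 = -7/9 ≈ -0.77778)
U(N) = N*(-7/9 + N) (U(N) = N*(N - 7/9) = N*(-7/9 + N))
R = 213392545/77664132 (R = -5725/(-2198) + ((⅑)*(-47)*(-7 + 9*(-47)))/15704 = -5725*(-1/2198) + ((⅑)*(-47)*(-7 - 423))*(1/15704) = 5725/2198 + ((⅑)*(-47)*(-430))*(1/15704) = 5725/2198 + (20210/9)*(1/15704) = 5725/2198 + 10105/70668 = 213392545/77664132 ≈ 2.7476)
(-20562 - 6612)/(R + 49032) = (-20562 - 6612)/(213392545/77664132 + 49032) = -27174/3808241112769/77664132 = -27174*77664132/3808241112769 = -2110445122968/3808241112769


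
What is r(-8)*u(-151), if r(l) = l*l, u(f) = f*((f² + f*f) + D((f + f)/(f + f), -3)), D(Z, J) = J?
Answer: -440668736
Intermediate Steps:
u(f) = f*(-3 + 2*f²) (u(f) = f*((f² + f*f) - 3) = f*((f² + f²) - 3) = f*(2*f² - 3) = f*(-3 + 2*f²))
r(l) = l²
r(-8)*u(-151) = (-8)²*(-151*(-3 + 2*(-151)²)) = 64*(-151*(-3 + 2*22801)) = 64*(-151*(-3 + 45602)) = 64*(-151*45599) = 64*(-6885449) = -440668736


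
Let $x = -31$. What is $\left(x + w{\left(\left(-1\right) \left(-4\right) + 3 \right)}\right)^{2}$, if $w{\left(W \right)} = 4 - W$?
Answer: $1156$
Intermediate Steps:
$\left(x + w{\left(\left(-1\right) \left(-4\right) + 3 \right)}\right)^{2} = \left(-31 + \left(4 - \left(\left(-1\right) \left(-4\right) + 3\right)\right)\right)^{2} = \left(-31 + \left(4 - \left(4 + 3\right)\right)\right)^{2} = \left(-31 + \left(4 - 7\right)\right)^{2} = \left(-31 - 3\right)^{2} = \left(-34\right)^{2} = 1156$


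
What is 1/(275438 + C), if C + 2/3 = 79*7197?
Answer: 3/2532001 ≈ 1.1848e-6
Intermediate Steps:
C = 1705687/3 (C = -⅔ + 79*7197 = -⅔ + 568563 = 1705687/3 ≈ 5.6856e+5)
1/(275438 + C) = 1/(275438 + 1705687/3) = 1/(2532001/3) = 3/2532001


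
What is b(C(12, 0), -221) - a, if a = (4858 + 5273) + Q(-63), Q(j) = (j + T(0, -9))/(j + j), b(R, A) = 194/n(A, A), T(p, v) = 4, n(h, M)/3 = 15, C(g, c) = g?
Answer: -708901/70 ≈ -10127.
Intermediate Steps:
n(h, M) = 45 (n(h, M) = 3*15 = 45)
b(R, A) = 194/45
Q(j) = (4 + j)/(2*j) (Q(j) = (j + 4)/(j + j) = (4 + j)/((2*j)) = (4 + j)*(1/(2*j)) = (4 + j)/(2*j))
a = 1276565/126 (a = (4858 + 5273) + (½)*(4 - 63)/(-63) = 10131 + (½)*(-1/63)*(-59) = 10131 + 59/126 = 1276565/126 ≈ 10131.)
b(C(12, 0), -221) - a = 194/45 - 1*1276565/126 = 194/45 - 1276565/126 = -708901/70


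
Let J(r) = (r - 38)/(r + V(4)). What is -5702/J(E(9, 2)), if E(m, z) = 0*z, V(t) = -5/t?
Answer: -14255/76 ≈ -187.57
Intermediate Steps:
E(m, z) = 0
J(r) = (-38 + r)/(-5/4 + r) (J(r) = (r - 38)/(r - 5/4) = (-38 + r)/(r - 5*¼) = (-38 + r)/(r - 5/4) = (-38 + r)/(-5/4 + r))
-5702/J(E(9, 2)) = -5702*(-5 + 4*0)/(4*(-38 + 0)) = -5702/(4*(-38)/(-5 + 0)) = -5702/(4*(-38)/(-5)) = -5702/(4*(-⅕)*(-38)) = -5702/152/5 = -5702*5/152 = -14255/76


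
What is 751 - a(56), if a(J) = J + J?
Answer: 639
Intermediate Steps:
a(J) = 2*J
751 - a(56) = 751 - 2*56 = 751 - 1*112 = 751 - 112 = 639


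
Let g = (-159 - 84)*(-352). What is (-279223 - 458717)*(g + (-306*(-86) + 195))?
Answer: -82683963180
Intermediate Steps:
g = 85536 (g = -243*(-352) = 85536)
(-279223 - 458717)*(g + (-306*(-86) + 195)) = (-279223 - 458717)*(85536 + (-306*(-86) + 195)) = -737940*(85536 + (26316 + 195)) = -737940*(85536 + 26511) = -737940*112047 = -82683963180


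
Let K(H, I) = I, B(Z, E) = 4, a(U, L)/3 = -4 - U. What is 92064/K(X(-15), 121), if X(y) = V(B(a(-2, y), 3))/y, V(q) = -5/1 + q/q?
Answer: 92064/121 ≈ 760.86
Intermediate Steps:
a(U, L) = -12 - 3*U (a(U, L) = 3*(-4 - U) = -12 - 3*U)
V(q) = -4 (V(q) = -5*1 + 1 = -5 + 1 = -4)
X(y) = -4/y
92064/K(X(-15), 121) = 92064/121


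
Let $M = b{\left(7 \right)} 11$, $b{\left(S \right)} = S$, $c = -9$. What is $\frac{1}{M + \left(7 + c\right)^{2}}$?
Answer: $\frac{1}{81} \approx 0.012346$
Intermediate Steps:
$M = 77$ ($M = 7 \cdot 11 = 77$)
$\frac{1}{M + \left(7 + c\right)^{2}} = \frac{1}{77 + \left(7 - 9\right)^{2}} = \frac{1}{77 + \left(-2\right)^{2}} = \frac{1}{77 + 4} = \frac{1}{81}$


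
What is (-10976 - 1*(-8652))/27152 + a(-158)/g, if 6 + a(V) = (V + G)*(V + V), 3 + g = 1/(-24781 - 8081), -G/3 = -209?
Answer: 33060740732713/669208556 ≈ 49403.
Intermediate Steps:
G = 627 (G = -3*(-209) = 627)
g = -98587/32862 (g = -3 + 1/(-24781 - 8081) = -3 + 1/(-32862) = -3 - 1/32862 = -98587/32862 ≈ -3.0000)
a(V) = -6 + 2*V*(627 + V) (a(V) = -6 + (V + 627)*(V + V) = -6 + (627 + V)*(2*V) = -6 + 2*V*(627 + V))
(-10976 - 1*(-8652))/27152 + a(-158)/g = (-10976 - 1*(-8652))/27152 + (-6 + 2*(-158)**2 + 1254*(-158))/(-98587/32862) = (-10976 + 8652)*(1/27152) + (-6 + 2*24964 - 198132)*(-32862/98587) = -2324*1/27152 + (-6 + 49928 - 198132)*(-32862/98587) = -581/6788 - 148210*(-32862/98587) = -581/6788 + 4870477020/98587 = 33060740732713/669208556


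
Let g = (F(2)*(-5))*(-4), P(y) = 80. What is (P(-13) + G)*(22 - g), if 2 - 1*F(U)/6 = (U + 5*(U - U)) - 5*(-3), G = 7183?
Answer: 13233186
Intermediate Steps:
F(U) = -78 - 6*U (F(U) = 12 - 6*((U + 5*(U - U)) - 5*(-3)) = 12 - 6*((U + 5*0) + 15) = 12 - 6*((U + 0) + 15) = 12 - 6*(U + 15) = 12 - 6*(15 + U) = 12 + (-90 - 6*U) = -78 - 6*U)
g = -1800 (g = ((-78 - 6*2)*(-5))*(-4) = ((-78 - 12)*(-5))*(-4) = -90*(-5)*(-4) = 450*(-4) = -1800)
(P(-13) + G)*(22 - g) = (80 + 7183)*(22 - 1*(-1800)) = 7263*(22 + 1800) = 7263*1822 = 13233186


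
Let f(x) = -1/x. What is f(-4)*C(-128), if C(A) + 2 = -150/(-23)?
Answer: 26/23 ≈ 1.1304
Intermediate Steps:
C(A) = 104/23 (C(A) = -2 - 150/(-23) = -2 - 150*(-1/23) = -2 + 150/23 = 104/23)
f(-4)*C(-128) = -1/(-4)*(104/23) = -1*(-¼)*(104/23) = (¼)*(104/23) = 26/23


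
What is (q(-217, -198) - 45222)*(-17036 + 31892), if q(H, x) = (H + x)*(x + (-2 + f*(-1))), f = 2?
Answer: 573560448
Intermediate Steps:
q(H, x) = (-4 + x)*(H + x) (q(H, x) = (H + x)*(x + (-2 + 2*(-1))) = (H + x)*(x + (-2 - 2)) = (H + x)*(x - 4) = (H + x)*(-4 + x) = (-4 + x)*(H + x))
(q(-217, -198) - 45222)*(-17036 + 31892) = (((-198)**2 - 4*(-217) - 4*(-198) - 217*(-198)) - 45222)*(-17036 + 31892) = ((39204 + 868 + 792 + 42966) - 45222)*14856 = (83830 - 45222)*14856 = 38608*14856 = 573560448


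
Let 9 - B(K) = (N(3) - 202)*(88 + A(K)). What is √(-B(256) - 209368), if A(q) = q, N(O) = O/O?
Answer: I*√278521 ≈ 527.75*I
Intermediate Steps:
N(O) = 1
B(K) = 17697 + 201*K (B(K) = 9 - (1 - 202)*(88 + K) = 9 - (-201)*(88 + K) = 9 - (-17688 - 201*K) = 9 + (17688 + 201*K) = 17697 + 201*K)
√(-B(256) - 209368) = √(-(17697 + 201*256) - 209368) = √(-(17697 + 51456) - 209368) = √(-1*69153 - 209368) = √(-69153 - 209368) = √(-278521) = I*√278521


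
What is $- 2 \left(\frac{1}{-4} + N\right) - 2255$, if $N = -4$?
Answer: $- \frac{4493}{2} \approx -2246.5$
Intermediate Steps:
$- 2 \left(\frac{1}{-4} + N\right) - 2255 = - 2 \left(\frac{1}{-4} - 4\right) - 2255 = - 2 \left(- \frac{1}{4} - 4\right) - 2255 = \left(-2\right) \left(- \frac{17}{4}\right) - 2255 = \frac{17}{2} - 2255 = - \frac{4493}{2}$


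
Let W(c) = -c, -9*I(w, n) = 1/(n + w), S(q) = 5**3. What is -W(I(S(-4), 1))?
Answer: -1/1134 ≈ -0.00088183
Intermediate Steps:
S(q) = 125
I(w, n) = -1/(9*(n + w))
-W(I(S(-4), 1)) = -(-1)*(-1/(9*1 + 9*125)) = -(-1)*(-1/(9 + 1125)) = -(-1)*(-1/1134) = -(-1)*(-1*1/1134) = -(-1)*(-1)/1134 = -1*1/1134 = -1/1134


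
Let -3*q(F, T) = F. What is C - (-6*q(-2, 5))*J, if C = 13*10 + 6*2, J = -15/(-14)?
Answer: 1024/7 ≈ 146.29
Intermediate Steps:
J = 15/14 (J = -15*(-1/14) = 15/14 ≈ 1.0714)
q(F, T) = -F/3
C = 142 (C = 130 + 12 = 142)
C - (-6*q(-2, 5))*J = 142 - (-(-2)*(-2))*15/14 = 142 - (-6*2/3)*15/14 = 142 - (-4)*15/14 = 142 - 1*(-30/7) = 142 + 30/7 = 1024/7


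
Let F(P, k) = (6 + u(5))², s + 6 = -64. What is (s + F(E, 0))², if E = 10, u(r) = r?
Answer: 2601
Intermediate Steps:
s = -70 (s = -6 - 64 = -70)
F(P, k) = 121 (F(P, k) = (6 + 5)² = 11² = 121)
(s + F(E, 0))² = (-70 + 121)² = 51² = 2601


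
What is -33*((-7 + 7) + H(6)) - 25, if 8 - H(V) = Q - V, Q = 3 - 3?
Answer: -487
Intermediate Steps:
Q = 0
H(V) = 8 + V (H(V) = 8 - (0 - V) = 8 - (-1)*V = 8 + V)
-33*((-7 + 7) + H(6)) - 25 = -33*((-7 + 7) + (8 + 6)) - 25 = -33*(0 + 14) - 25 = -33*14 - 25 = -462 - 25 = -487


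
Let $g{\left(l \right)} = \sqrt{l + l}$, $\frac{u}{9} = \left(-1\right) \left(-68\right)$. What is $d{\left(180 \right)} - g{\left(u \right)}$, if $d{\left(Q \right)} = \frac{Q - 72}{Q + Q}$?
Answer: $\frac{3}{10} - 6 \sqrt{34} \approx -34.686$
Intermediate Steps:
$d{\left(Q \right)} = \frac{-72 + Q}{2 Q}$
$u = 612$ ($u = 9 \left(\left(-1\right) \left(-68\right)\right) = 9 \cdot 68 = 612$)
$g{\left(l \right)} = \sqrt{2} \sqrt{l}$ ($g{\left(l \right)} = \sqrt{2 l} = \sqrt{2} \sqrt{l}$)
$d{\left(180 \right)} - g{\left(u \right)} = \frac{-72 + 180}{2 \cdot 180} - \sqrt{2} \sqrt{612} = \frac{1}{2} \cdot \frac{1}{180} \cdot 108 - \sqrt{2} \cdot 6 \sqrt{17} = \frac{3}{10} - 6 \sqrt{34}$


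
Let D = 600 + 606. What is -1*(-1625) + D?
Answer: 2831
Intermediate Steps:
D = 1206
-1*(-1625) + D = -1*(-1625) + 1206 = 1625 + 1206 = 2831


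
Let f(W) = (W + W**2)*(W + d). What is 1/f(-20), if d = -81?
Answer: -1/38380 ≈ -2.6055e-5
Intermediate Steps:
f(W) = (-81 + W)*(W + W**2) (f(W) = (W + W**2)*(W - 81) = (W + W**2)*(-81 + W) = (-81 + W)*(W + W**2))
1/f(-20) = 1/(-20*(-81 + (-20)**2 - 80*(-20))) = 1/(-20*(-81 + 400 + 1600)) = 1/(-20*1919) = 1/(-38380) = -1/38380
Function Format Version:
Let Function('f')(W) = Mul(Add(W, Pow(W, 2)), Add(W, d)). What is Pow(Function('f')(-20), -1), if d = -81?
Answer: Rational(-1, 38380) ≈ -2.6055e-5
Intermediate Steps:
Function('f')(W) = Mul(Add(-81, W), Add(W, Pow(W, 2))) (Function('f')(W) = Mul(Add(W, Pow(W, 2)), Add(W, -81)) = Mul(Add(W, Pow(W, 2)), Add(-81, W)) = Mul(Add(-81, W), Add(W, Pow(W, 2))))
Pow(Function('f')(-20), -1) = Pow(Mul(-20, Add(-81, Pow(-20, 2), Mul(-80, -20))), -1) = Pow(Mul(-20, Add(-81, 400, 1600)), -1) = Pow(Mul(-20, 1919), -1) = Pow(-38380, -1) = Rational(-1, 38380)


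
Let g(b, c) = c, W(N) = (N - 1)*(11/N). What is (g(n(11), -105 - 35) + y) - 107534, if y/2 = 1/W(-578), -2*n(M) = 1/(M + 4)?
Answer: -685774550/6369 ≈ -1.0767e+5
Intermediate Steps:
n(M) = -1/(2*(4 + M)) (n(M) = -1/(2*(M + 4)) = -1/(2*(4 + M)))
W(N) = 11*(-1 + N)/N (W(N) = (-1 + N)*(11/N) = 11*(-1 + N)/N)
y = 1156/6369 (y = 2/(11 - 11/(-578)) = 2/(11 - 11*(-1/578)) = 2/(11 + 11/578) = 2/(6369/578) = 2*(578/6369) = 1156/6369 ≈ 0.18150)
(g(n(11), -105 - 35) + y) - 107534 = ((-105 - 35) + 1156/6369) - 107534 = (-140 + 1156/6369) - 107534 = -890504/6369 - 107534 = -685774550/6369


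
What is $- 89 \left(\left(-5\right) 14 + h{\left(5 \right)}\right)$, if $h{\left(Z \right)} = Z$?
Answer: $5785$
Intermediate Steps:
$- 89 \left(\left(-5\right) 14 + h{\left(5 \right)}\right) = - 89 \left(\left(-5\right) 14 + 5\right) = - 89 \left(-70 + 5\right) = \left(-89\right) \left(-65\right) = 5785$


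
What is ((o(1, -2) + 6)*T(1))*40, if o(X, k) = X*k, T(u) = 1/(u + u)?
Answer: 80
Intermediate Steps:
T(u) = 1/(2*u)
((o(1, -2) + 6)*T(1))*40 = ((1*(-2) + 6)*((½)/1))*40 = ((-2 + 6)*((½)*1))*40 = (4*(½))*40 = 2*40 = 80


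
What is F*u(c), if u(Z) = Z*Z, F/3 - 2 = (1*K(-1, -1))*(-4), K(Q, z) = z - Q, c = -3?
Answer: 54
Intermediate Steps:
F = 6 (F = 6 + 3*((1*(-1 - 1*(-1)))*(-4)) = 6 + 3*((1*(-1 + 1))*(-4)) = 6 + 3*((1*0)*(-4)) = 6 + 3*(0*(-4)) = 6 + 3*0 = 6 + 0 = 6)
u(Z) = Z**2
F*u(c) = 6*(-3)**2 = 6*9 = 54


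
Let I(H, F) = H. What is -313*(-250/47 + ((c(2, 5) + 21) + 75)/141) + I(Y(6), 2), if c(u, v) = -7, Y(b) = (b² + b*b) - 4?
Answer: 216481/141 ≈ 1535.3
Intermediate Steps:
Y(b) = -4 + 2*b² (Y(b) = (b² + b²) - 4 = 2*b² - 4 = -4 + 2*b²)
-313*(-250/47 + ((c(2, 5) + 21) + 75)/141) + I(Y(6), 2) = -313*(-250/47 + ((-7 + 21) + 75)/141) + (-4 + 2*6²) = -313*(-250*1/47 + (14 + 75)*(1/141)) + (-4 + 2*36) = -313*(-250/47 + 89*(1/141)) + (-4 + 72) = -313*(-250/47 + 89/141) + 68 = -313*(-661/141) + 68 = 206893/141 + 68 = 216481/141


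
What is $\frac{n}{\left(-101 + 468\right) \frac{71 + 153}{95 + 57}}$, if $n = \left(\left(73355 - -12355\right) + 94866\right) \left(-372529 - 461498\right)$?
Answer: $- \frac{715374982872}{2569} \approx -2.7846 \cdot 10^{8}$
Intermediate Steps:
$n = -150605259552$ ($n = \left(\left(73355 + 12355\right) + 94866\right) \left(-834027\right) = \left(85710 + 94866\right) \left(-834027\right) = 180576 \left(-834027\right) = -150605259552$)
$\frac{n}{\left(-101 + 468\right) \frac{71 + 153}{95 + 57}} = - \frac{150605259552}{\left(-101 + 468\right) \frac{71 + 153}{95 + 57}} = - \frac{150605259552}{367 \cdot \frac{224}{152}} = - \frac{150605259552}{367 \cdot 224 \cdot \frac{1}{152}} = - \frac{150605259552}{367 \cdot \frac{28}{19}} = - \frac{150605259552}{\frac{10276}{19}} = \left(-150605259552\right) \frac{19}{10276} = - \frac{715374982872}{2569}$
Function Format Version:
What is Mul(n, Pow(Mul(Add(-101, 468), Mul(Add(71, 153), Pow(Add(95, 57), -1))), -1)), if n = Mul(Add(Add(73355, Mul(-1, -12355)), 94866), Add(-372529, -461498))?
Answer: Rational(-715374982872, 2569) ≈ -2.7846e+8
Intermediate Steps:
n = -150605259552 (n = Mul(Add(Add(73355, 12355), 94866), -834027) = Mul(Add(85710, 94866), -834027) = Mul(180576, -834027) = -150605259552)
Mul(n, Pow(Mul(Add(-101, 468), Mul(Add(71, 153), Pow(Add(95, 57), -1))), -1)) = Mul(-150605259552, Pow(Mul(Add(-101, 468), Mul(Add(71, 153), Pow(Add(95, 57), -1))), -1)) = Mul(-150605259552, Pow(Mul(367, Mul(224, Pow(152, -1))), -1)) = Mul(-150605259552, Pow(Mul(367, Mul(224, Rational(1, 152))), -1)) = Mul(-150605259552, Pow(Mul(367, Rational(28, 19)), -1)) = Mul(-150605259552, Pow(Rational(10276, 19), -1)) = Mul(-150605259552, Rational(19, 10276)) = Rational(-715374982872, 2569)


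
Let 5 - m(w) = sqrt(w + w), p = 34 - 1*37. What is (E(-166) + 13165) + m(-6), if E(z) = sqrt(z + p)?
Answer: 13170 + 13*I - 2*I*sqrt(3) ≈ 13170.0 + 9.5359*I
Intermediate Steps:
p = -3 (p = 34 - 37 = -3)
m(w) = 5 - sqrt(2)*sqrt(w) (m(w) = 5 - sqrt(w + w) = 5 - sqrt(2*w) = 5 - sqrt(2)*sqrt(w))
E(z) = sqrt(-3 + z) (E(z) = sqrt(z - 3) = sqrt(-3 + z))
(E(-166) + 13165) + m(-6) = (sqrt(-3 - 166) + 13165) + (5 - sqrt(2)*sqrt(-6)) = (sqrt(-169) + 13165) + (5 - sqrt(2)*I*sqrt(6)) = (13*I + 13165) + (5 - 2*I*sqrt(3)) = (13165 + 13*I) + (5 - 2*I*sqrt(3)) = 13170 + 13*I - 2*I*sqrt(3)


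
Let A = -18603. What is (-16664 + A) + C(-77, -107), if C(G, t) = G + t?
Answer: -35451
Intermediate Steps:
(-16664 + A) + C(-77, -107) = (-16664 - 18603) + (-77 - 107) = -35267 - 184 = -35451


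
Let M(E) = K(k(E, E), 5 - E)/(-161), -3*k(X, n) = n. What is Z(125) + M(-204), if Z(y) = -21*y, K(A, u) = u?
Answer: -422834/161 ≈ -2626.3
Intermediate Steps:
k(X, n) = -n/3
M(E) = -5/161 + E/161 (M(E) = (5 - E)/(-161) = (5 - E)*(-1/161) = -5/161 + E/161)
Z(125) + M(-204) = -21*125 + (-5/161 + (1/161)*(-204)) = -2625 + (-5/161 - 204/161) = -2625 - 209/161 = -422834/161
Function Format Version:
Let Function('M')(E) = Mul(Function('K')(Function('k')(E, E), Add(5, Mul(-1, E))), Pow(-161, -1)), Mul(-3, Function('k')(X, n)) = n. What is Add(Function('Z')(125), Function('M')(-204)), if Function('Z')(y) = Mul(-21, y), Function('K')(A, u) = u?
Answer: Rational(-422834, 161) ≈ -2626.3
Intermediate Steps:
Function('k')(X, n) = Mul(Rational(-1, 3), n)
Function('M')(E) = Add(Rational(-5, 161), Mul(Rational(1, 161), E)) (Function('M')(E) = Mul(Add(5, Mul(-1, E)), Pow(-161, -1)) = Mul(Add(5, Mul(-1, E)), Rational(-1, 161)) = Add(Rational(-5, 161), Mul(Rational(1, 161), E)))
Add(Function('Z')(125), Function('M')(-204)) = Add(Mul(-21, 125), Add(Rational(-5, 161), Mul(Rational(1, 161), -204))) = Add(-2625, Add(Rational(-5, 161), Rational(-204, 161))) = Add(-2625, Rational(-209, 161)) = Rational(-422834, 161)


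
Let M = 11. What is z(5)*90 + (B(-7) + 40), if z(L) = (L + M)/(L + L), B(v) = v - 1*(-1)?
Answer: 178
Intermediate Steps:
B(v) = 1 + v (B(v) = v + 1 = 1 + v)
z(L) = (11 + L)/(2*L) (z(L) = (L + 11)/(L + L) = (11 + L)/((2*L)) = (11 + L)*(1/(2*L)) = (11 + L)/(2*L))
z(5)*90 + (B(-7) + 40) = ((½)*(11 + 5)/5)*90 + ((1 - 7) + 40) = ((½)*(⅕)*16)*90 + (-6 + 40) = (8/5)*90 + 34 = 144 + 34 = 178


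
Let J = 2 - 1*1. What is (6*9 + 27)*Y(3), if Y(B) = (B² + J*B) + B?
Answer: 1215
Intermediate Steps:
J = 1 (J = 2 - 1 = 1)
Y(B) = B² + 2*B (Y(B) = (B² + 1*B) + B = (B² + B) + B = (B + B²) + B = B² + 2*B)
(6*9 + 27)*Y(3) = (6*9 + 27)*(3*(2 + 3)) = (54 + 27)*(3*5) = 81*15 = 1215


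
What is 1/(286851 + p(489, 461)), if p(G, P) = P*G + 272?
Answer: 1/512552 ≈ 1.9510e-6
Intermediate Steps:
p(G, P) = 272 + G*P (p(G, P) = G*P + 272 = 272 + G*P)
1/(286851 + p(489, 461)) = 1/(286851 + (272 + 489*461)) = 1/(286851 + (272 + 225429)) = 1/(286851 + 225701) = 1/512552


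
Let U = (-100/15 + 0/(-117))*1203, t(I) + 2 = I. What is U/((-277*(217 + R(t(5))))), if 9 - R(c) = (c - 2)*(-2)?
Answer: 2005/15789 ≈ 0.12699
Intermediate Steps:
t(I) = -2 + I
R(c) = 5 + 2*c (R(c) = 9 - (c - 2)*(-2) = 9 - (-2 + c)*(-2) = 9 - (4 - 2*c) = 9 + (-4 + 2*c) = 5 + 2*c)
U = -8020 (U = (-100*1/15 + 0*(-1/117))*1203 = (-20/3 + 0)*1203 = -20/3*1203 = -8020)
U/((-277*(217 + R(t(5))))) = -8020*(-1/(277*(217 + (5 + 2*(-2 + 5))))) = -8020*(-1/(277*(217 + (5 + 2*3)))) = -8020*(-1/(277*(217 + (5 + 6)))) = -8020*(-1/(277*(217 + 11))) = -8020/((-277*228)) = -8020/(-63156) = -8020*(-1/63156) = 2005/15789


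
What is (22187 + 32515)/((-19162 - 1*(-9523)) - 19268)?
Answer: -54702/28907 ≈ -1.8923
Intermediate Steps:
(22187 + 32515)/((-19162 - 1*(-9523)) - 19268) = 54702/((-19162 + 9523) - 19268) = 54702/(-9639 - 19268) = 54702/(-28907) = 54702*(-1/28907) = -54702/28907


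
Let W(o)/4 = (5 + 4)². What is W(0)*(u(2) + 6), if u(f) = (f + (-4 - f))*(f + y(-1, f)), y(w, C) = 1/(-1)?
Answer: 648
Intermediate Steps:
y(w, C) = -1
u(f) = 4 - 4*f (u(f) = (f + (-4 - f))*(f - 1) = -4*(-1 + f) = 4 - 4*f)
W(o) = 324 (W(o) = 4*(5 + 4)² = 4*9² = 4*81 = 324)
W(0)*(u(2) + 6) = 324*((4 - 4*2) + 6) = 324*((4 - 8) + 6) = 324*(-4 + 6) = 324*2 = 648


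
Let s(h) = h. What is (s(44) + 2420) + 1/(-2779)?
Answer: 6847455/2779 ≈ 2464.0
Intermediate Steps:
(s(44) + 2420) + 1/(-2779) = (44 + 2420) + 1/(-2779) = 2464 - 1/2779 = 6847455/2779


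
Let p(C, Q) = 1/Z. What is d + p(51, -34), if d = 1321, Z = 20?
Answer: 26421/20 ≈ 1321.1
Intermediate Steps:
p(C, Q) = 1/20
d + p(51, -34) = 1321 + 1/20 = 26421/20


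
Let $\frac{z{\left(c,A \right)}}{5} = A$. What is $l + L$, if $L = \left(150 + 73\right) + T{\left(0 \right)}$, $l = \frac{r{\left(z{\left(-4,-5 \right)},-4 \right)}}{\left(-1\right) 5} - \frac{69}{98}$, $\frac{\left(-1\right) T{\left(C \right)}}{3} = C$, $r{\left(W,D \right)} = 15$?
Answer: $\frac{21491}{98} \approx 219.3$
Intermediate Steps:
$z{\left(c,A \right)} = 5 A$
$T{\left(C \right)} = - 3 C$
$l = - \frac{363}{98}$ ($l = \frac{15}{\left(-1\right) 5} - \frac{69}{98} = \frac{15}{-5} - \frac{69}{98} = 15 \left(- \frac{1}{5}\right) - \frac{69}{98} = -3 - \frac{69}{98} = - \frac{363}{98} \approx -3.7041$)
$L = 223$ ($L = \left(150 + 73\right) - 0 = 223 + 0 = 223$)
$l + L = - \frac{363}{98} + 223 = \frac{21491}{98}$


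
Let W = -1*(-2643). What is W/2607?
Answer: 881/869 ≈ 1.0138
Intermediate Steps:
W = 2643
W/2607 = 2643/2607 = 2643*(1/2607) = 881/869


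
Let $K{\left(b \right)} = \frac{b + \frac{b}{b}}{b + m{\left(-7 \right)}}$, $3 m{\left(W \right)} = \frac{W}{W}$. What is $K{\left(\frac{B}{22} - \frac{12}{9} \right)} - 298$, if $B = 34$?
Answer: $- \frac{2662}{9} \approx -295.78$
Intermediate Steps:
$m{\left(W \right)} = \frac{1}{3}$ ($m{\left(W \right)} = \frac{W \frac{1}{W}}{3} = \frac{1}{3} \cdot 1 = \frac{1}{3}$)
$K{\left(b \right)} = \frac{1 + b}{\frac{1}{3} + b}$ ($K{\left(b \right)} = \frac{b + \frac{b}{b}}{b + \frac{1}{3}} = \frac{b + 1}{\frac{1}{3} + b} = \frac{1 + b}{\frac{1}{3} + b}$)
$K{\left(\frac{B}{22} - \frac{12}{9} \right)} - 298 = \frac{3 \left(1 + \left(\frac{34}{22} - \frac{12}{9}\right)\right)}{1 + 3 \left(\frac{34}{22} - \frac{12}{9}\right)} - 298 = \frac{3 \left(1 + \left(34 \cdot \frac{1}{22} - \frac{4}{3}\right)\right)}{1 + 3 \left(34 \cdot \frac{1}{22} - \frac{4}{3}\right)} - 298 = \frac{3 \left(1 + \left(\frac{17}{11} - \frac{4}{3}\right)\right)}{1 + 3 \left(\frac{17}{11} - \frac{4}{3}\right)} - 298 = \frac{3 \left(1 + \frac{7}{33}\right)}{1 + 3 \cdot \frac{7}{33}} - 298 = 3 \frac{1}{1 + \frac{7}{11}} \cdot \frac{40}{33} - 298 = 3 \frac{1}{\frac{18}{11}} \cdot \frac{40}{33} - 298 = 3 \cdot \frac{11}{18} \cdot \frac{40}{33} - 298 = \frac{20}{9} - 298 = - \frac{2662}{9}$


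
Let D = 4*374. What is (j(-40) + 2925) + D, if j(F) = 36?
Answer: 4457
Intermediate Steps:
D = 1496
(j(-40) + 2925) + D = (36 + 2925) + 1496 = 2961 + 1496 = 4457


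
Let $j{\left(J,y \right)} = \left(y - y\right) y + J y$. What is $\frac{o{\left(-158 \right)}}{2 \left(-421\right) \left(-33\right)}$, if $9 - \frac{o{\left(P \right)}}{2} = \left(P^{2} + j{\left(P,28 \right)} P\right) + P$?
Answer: $- \frac{21933}{421} \approx -52.097$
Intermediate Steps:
$j{\left(J,y \right)} = J y$ ($j{\left(J,y \right)} = 0 y + J y = 0 + J y = J y$)
$o{\left(P \right)} = 18 - 58 P^{2} - 2 P$ ($o{\left(P \right)} = 18 - 2 \left(\left(P^{2} + P 28 P\right) + P\right) = 18 - 2 \left(\left(P^{2} + 28 P P\right) + P\right) = 18 - 2 \left(\left(P^{2} + 28 P^{2}\right) + P\right) = 18 - 2 \left(29 P^{2} + P\right) = 18 - 2 \left(P + 29 P^{2}\right) = 18 - \left(2 P + 58 P^{2}\right) = 18 - 58 P^{2} - 2 P$)
$\frac{o{\left(-158 \right)}}{2 \left(-421\right) \left(-33\right)} = \frac{18 - 58 \left(-158\right)^{2} - -316}{2 \left(-421\right) \left(-33\right)} = \frac{18 - 1447912 + 316}{\left(-842\right) \left(-33\right)} = \frac{18 - 1447912 + 316}{27786} = \left(-1447578\right) \frac{1}{27786} = - \frac{21933}{421}$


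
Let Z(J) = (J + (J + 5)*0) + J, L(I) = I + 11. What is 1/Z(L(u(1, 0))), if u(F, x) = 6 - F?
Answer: 1/32 ≈ 0.031250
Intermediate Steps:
L(I) = 11 + I
Z(J) = 2*J (Z(J) = (J + (5 + J)*0) + J = (J + 0) + J = J + J = 2*J)
1/Z(L(u(1, 0))) = 1/(2*(11 + (6 - 1*1))) = 1/(2*(11 + (6 - 1))) = 1/(2*(11 + 5)) = 1/(2*16) = 1/32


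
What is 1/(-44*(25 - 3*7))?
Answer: -1/176 ≈ -0.0056818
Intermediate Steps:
1/(-44*(25 - 3*7)) = 1/(-44*(25 - 21)) = 1/(-44*4) = 1/(-176) = -1/176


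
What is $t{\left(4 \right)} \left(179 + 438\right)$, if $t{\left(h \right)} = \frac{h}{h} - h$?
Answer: $-1851$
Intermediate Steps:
$t{\left(h \right)} = 1 - h$
$t{\left(4 \right)} \left(179 + 438\right) = \left(1 - 4\right) \left(179 + 438\right) = \left(1 - 4\right) 617 = \left(-3\right) 617 = -1851$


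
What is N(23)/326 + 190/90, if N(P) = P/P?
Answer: 6203/2934 ≈ 2.1142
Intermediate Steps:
N(P) = 1
N(23)/326 + 190/90 = 1/326 + 190/90 = 1*(1/326) + 190*(1/90) = 1/326 + 19/9 = 6203/2934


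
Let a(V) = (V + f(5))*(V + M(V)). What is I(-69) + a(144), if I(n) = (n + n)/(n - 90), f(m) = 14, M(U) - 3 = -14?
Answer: 1113788/53 ≈ 21015.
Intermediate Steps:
M(U) = -11 (M(U) = 3 - 14 = -11)
I(n) = 2*n/(-90 + n) (I(n) = (2*n)/(-90 + n) = 2*n/(-90 + n))
a(V) = (-11 + V)*(14 + V) (a(V) = (V + 14)*(V - 11) = (14 + V)*(-11 + V) = (-11 + V)*(14 + V))
I(-69) + a(144) = 2*(-69)/(-90 - 69) + (-154 + 144² + 3*144) = 2*(-69)/(-159) + (-154 + 20736 + 432) = 2*(-69)*(-1/159) + 21014 = 46/53 + 21014 = 1113788/53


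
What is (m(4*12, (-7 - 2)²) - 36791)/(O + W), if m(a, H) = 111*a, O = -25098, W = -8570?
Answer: 31463/33668 ≈ 0.93451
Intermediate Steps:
(m(4*12, (-7 - 2)²) - 36791)/(O + W) = (111*(4*12) - 36791)/(-25098 - 8570) = (111*48 - 36791)/(-33668) = (5328 - 36791)*(-1/33668) = -31463*(-1/33668) = 31463/33668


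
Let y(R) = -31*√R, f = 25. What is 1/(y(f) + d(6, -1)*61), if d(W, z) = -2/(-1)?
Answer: -1/33 ≈ -0.030303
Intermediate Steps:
d(W, z) = 2 (d(W, z) = -2*(-1) = 2)
1/(y(f) + d(6, -1)*61) = 1/(-31*√25 + 2*61) = 1/(-31*5 + 122) = 1/(-155 + 122) = 1/(-33) = -1/33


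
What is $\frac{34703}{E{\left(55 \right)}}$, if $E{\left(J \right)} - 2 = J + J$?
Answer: $\frac{34703}{112} \approx 309.85$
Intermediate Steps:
$E{\left(J \right)} = 2 + 2 J$ ($E{\left(J \right)} = 2 + \left(J + J\right) = 2 + 2 J$)
$\frac{34703}{E{\left(55 \right)}} = \frac{34703}{2 + 2 \cdot 55} = \frac{34703}{2 + 110} = \frac{34703}{112}$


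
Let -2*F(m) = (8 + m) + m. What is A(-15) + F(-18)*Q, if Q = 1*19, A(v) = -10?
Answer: 256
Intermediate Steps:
F(m) = -4 - m (F(m) = -((8 + m) + m)/2 = -(8 + 2*m)/2 = -4 - m)
Q = 19
A(-15) + F(-18)*Q = -10 + (-4 - 1*(-18))*19 = -10 + (-4 + 18)*19 = -10 + 14*19 = -10 + 266 = 256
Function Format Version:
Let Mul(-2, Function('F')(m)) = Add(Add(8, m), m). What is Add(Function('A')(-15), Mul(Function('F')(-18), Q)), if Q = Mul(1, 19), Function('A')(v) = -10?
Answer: 256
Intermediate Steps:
Function('F')(m) = Add(-4, Mul(-1, m)) (Function('F')(m) = Mul(Rational(-1, 2), Add(Add(8, m), m)) = Mul(Rational(-1, 2), Add(8, Mul(2, m))) = Add(-4, Mul(-1, m)))
Q = 19
Add(Function('A')(-15), Mul(Function('F')(-18), Q)) = Add(-10, Mul(Add(-4, Mul(-1, -18)), 19)) = Add(-10, Mul(Add(-4, 18), 19)) = Add(-10, Mul(14, 19)) = Add(-10, 266) = 256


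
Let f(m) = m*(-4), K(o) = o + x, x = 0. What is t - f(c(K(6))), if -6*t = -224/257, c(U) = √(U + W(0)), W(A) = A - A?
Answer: 112/771 + 4*√6 ≈ 9.9432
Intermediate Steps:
W(A) = 0
K(o) = o (K(o) = o + 0 = o)
c(U) = √U (c(U) = √(U + 0) = √U)
t = 112/771 (t = -(-112)/(3*257) = -⅙*(-224/257) = 112/771 ≈ 0.14527)
f(m) = -4*m
t - f(c(K(6))) = 112/771 - (-4)*√6 = 112/771 + 4*√6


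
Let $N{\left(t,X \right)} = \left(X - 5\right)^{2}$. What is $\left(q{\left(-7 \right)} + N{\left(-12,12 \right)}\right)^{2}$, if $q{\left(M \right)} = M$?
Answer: $1764$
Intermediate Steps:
$N{\left(t,X \right)} = \left(-5 + X\right)^{2}$
$\left(q{\left(-7 \right)} + N{\left(-12,12 \right)}\right)^{2} = \left(-7 + \left(-5 + 12\right)^{2}\right)^{2} = \left(-7 + 7^{2}\right)^{2} = \left(-7 + 49\right)^{2} = 42^{2} = 1764$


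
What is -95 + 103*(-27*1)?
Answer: -2876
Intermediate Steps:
-95 + 103*(-27*1) = -95 + 103*(-27) = -95 - 2781 = -2876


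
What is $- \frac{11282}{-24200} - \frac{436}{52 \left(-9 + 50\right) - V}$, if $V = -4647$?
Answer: $\frac{32964739}{82025900} \approx 0.40188$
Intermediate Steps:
$- \frac{11282}{-24200} - \frac{436}{52 \left(-9 + 50\right) - V} = - \frac{11282}{-24200} - \frac{436}{52 \left(-9 + 50\right) - -4647} = \left(-11282\right) \left(- \frac{1}{24200}\right) - \frac{436}{52 \cdot 41 + 4647} = \frac{5641}{12100} - \frac{436}{2132 + 4647} = \frac{5641}{12100} - \frac{436}{6779} = \frac{32964739}{82025900}$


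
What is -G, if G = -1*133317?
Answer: 133317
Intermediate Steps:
G = -133317
-G = -1*(-133317) = 133317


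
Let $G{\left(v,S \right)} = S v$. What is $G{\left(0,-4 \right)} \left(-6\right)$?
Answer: $0$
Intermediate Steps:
$G{\left(0,-4 \right)} \left(-6\right) = \left(-4\right) 0 \left(-6\right) = 0 \left(-6\right) = 0$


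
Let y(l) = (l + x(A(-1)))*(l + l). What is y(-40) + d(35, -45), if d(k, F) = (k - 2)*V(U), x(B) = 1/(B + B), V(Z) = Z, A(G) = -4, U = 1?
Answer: 3243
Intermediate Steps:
x(B) = 1/(2*B)
d(k, F) = -2 + k (d(k, F) = (k - 2)*1 = (-2 + k)*1 = -2 + k)
y(l) = 2*l*(-⅛ + l) (y(l) = (l + (½)/(-4))*(l + l) = (l + (½)*(-¼))*(2*l) = (l - ⅛)*(2*l) = (-⅛ + l)*(2*l) = 2*l*(-⅛ + l))
y(-40) + d(35, -45) = (¼)*(-40)*(-1 + 8*(-40)) + (-2 + 35) = (¼)*(-40)*(-1 - 320) + 33 = (¼)*(-40)*(-321) + 33 = 3210 + 33 = 3243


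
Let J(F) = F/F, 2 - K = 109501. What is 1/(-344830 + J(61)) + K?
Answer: -37758430672/344829 ≈ -1.0950e+5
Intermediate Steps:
K = -109499 (K = 2 - 1*109501 = 2 - 109501 = -109499)
J(F) = 1
1/(-344830 + J(61)) + K = 1/(-344830 + 1) - 109499 = 1/(-344829) - 109499 = -1/344829 - 109499 = -37758430672/344829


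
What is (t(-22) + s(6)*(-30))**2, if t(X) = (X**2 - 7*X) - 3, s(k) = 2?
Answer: 330625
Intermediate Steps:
t(X) = -3 + X**2 - 7*X
(t(-22) + s(6)*(-30))**2 = ((-3 + (-22)**2 - 7*(-22)) + 2*(-30))**2 = ((-3 + 484 + 154) - 60)**2 = (635 - 60)**2 = 575**2 = 330625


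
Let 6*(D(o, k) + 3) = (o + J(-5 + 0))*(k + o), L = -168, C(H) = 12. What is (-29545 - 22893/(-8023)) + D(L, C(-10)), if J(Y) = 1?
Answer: -202204845/8023 ≈ -25203.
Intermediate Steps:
D(o, k) = -3 + (1 + o)*(k + o)/6 (D(o, k) = -3 + ((o + 1)*(k + o))/6 = -3 + ((1 + o)*(k + o))/6 = -3 + (1 + o)*(k + o)/6)
(-29545 - 22893/(-8023)) + D(L, C(-10)) = (-29545 - 22893/(-8023)) + (-3 + (⅙)*12 + (⅙)*(-168) + (⅙)*(-168)² + (⅙)*12*(-168)) = (-29545 - 22893*(-1/8023)) + (-3 + 2 - 28 + (⅙)*28224 - 336) = (-29545 + 22893/8023) + (-3 + 2 - 28 + 4704 - 336) = -237016642/8023 + 4339 = -202204845/8023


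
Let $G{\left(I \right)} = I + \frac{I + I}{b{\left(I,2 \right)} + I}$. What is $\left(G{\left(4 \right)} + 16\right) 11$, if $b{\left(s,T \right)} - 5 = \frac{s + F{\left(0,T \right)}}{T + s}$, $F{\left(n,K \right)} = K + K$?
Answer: $\frac{7084}{31} \approx 228.52$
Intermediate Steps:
$F{\left(n,K \right)} = 2 K$
$b{\left(s,T \right)} = 5 + \frac{s + 2 T}{T + s}$
$G{\left(I \right)} = I + \frac{2 I}{I + \frac{14 + 6 I}{2 + I}}$ ($G{\left(I \right)} = I + \frac{I + I}{\frac{6 I + 7 \cdot 2}{2 + I} + I} = I + \frac{2 I}{\frac{6 I + 14}{2 + I} + I} = I + \frac{2 I}{\frac{14 + 6 I}{2 + I} + I} = I + \frac{2 I}{I + \frac{14 + 6 I}{2 + I}}$)
$\left(G{\left(4 \right)} + 16\right) 11 = \left(\frac{4 \left(18 + 4^{2} + 10 \cdot 4\right)}{14 + 4^{2} + 8 \cdot 4} + 16\right) 11 = \left(\frac{4 \left(18 + 16 + 40\right)}{14 + 16 + 32} + 16\right) 11 = \left(4 \cdot \frac{1}{62} \cdot 74 + 16\right) 11 = \left(\frac{148}{31} + 16\right) 11 = \frac{644}{31} \cdot 11 = \frac{7084}{31}$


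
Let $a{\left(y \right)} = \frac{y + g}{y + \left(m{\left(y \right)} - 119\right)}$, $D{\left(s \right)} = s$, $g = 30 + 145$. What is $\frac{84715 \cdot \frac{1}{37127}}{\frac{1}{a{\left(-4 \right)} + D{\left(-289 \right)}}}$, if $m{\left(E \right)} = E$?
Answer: $- \frac{3123780910}{4715129} \approx -662.5$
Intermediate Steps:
$g = 175$
$a{\left(y \right)} = \frac{175 + y}{-119 + 2 y}$ ($a{\left(y \right)} = \frac{y + 175}{y + \left(y - 119\right)} = \frac{175 + y}{y + \left(y - 119\right)} = \frac{175 + y}{y + \left(-119 + y\right)} = \frac{175 + y}{-119 + 2 y}$)
$\frac{84715 \cdot \frac{1}{37127}}{\frac{1}{a{\left(-4 \right)} + D{\left(-289 \right)}}} = \frac{84715 \cdot \frac{1}{37127}}{\frac{1}{\frac{175 - 4}{-119 + 2 \left(-4\right)} - 289}} = \frac{84715 \cdot \frac{1}{37127}}{\frac{1}{\frac{1}{-119 - 8} \cdot 171 - 289}} = \frac{84715}{37127 \frac{1}{\frac{1}{-127} \cdot 171 - 289}} = \frac{84715}{37127 \frac{1}{\left(- \frac{1}{127}\right) 171 - 289}} = \frac{84715}{37127 \frac{1}{- \frac{171}{127} - 289}} = \frac{84715}{37127 \frac{1}{- \frac{36874}{127}}} = \frac{84715}{37127 \left(- \frac{127}{36874}\right)} = \frac{84715}{37127} \left(- \frac{36874}{127}\right) = - \frac{3123780910}{4715129}$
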